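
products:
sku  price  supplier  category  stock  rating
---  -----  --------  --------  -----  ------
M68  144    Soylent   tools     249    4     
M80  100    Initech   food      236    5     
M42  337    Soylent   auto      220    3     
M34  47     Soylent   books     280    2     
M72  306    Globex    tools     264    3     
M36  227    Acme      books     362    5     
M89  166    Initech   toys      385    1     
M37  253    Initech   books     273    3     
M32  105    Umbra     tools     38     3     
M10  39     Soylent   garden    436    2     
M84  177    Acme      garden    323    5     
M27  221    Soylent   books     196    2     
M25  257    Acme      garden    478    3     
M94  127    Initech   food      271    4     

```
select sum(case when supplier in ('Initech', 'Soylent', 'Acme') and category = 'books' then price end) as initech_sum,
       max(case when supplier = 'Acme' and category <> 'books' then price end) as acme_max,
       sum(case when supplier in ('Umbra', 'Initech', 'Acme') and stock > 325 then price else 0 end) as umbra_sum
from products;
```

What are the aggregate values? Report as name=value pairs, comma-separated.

initech_sum=748, acme_max=257, umbra_sum=650

[initech_sum: supplier in ('Initech', 'Soylent', 'Acme') and category = 'books']
sku=M68: ✗
sku=M80: ✗
sku=M42: ✗
sku=M34: ✓ → 47
sku=M72: ✗
sku=M36: ✓ → 227
sku=M89: ✗
sku=M37: ✓ → 253
sku=M32: ✗
sku=M10: ✗
sku=M84: ✗
sku=M27: ✓ → 221
sku=M25: ✗
sku=M94: ✗
initech_sum = 47 + 227 + 253 + 221 = 748
—
[acme_max: supplier = 'Acme' and category <> 'books']
sku=M68: ✗
sku=M80: ✗
sku=M42: ✗
sku=M34: ✗
sku=M72: ✗
sku=M36: ✗
sku=M89: ✗
sku=M37: ✗
sku=M32: ✗
sku=M10: ✗
sku=M84: ✓ → 177
sku=M27: ✗
sku=M25: ✓ → 257
sku=M94: ✗
acme_max = MAX(177, 257) = 257
—
[umbra_sum: supplier in ('Umbra', 'Initech', 'Acme') and stock > 325]
sku=M68: ✗
sku=M80: ✗
sku=M42: ✗
sku=M34: ✗
sku=M72: ✗
sku=M36: ✓ → 227
sku=M89: ✓ → 166
sku=M37: ✗
sku=M32: ✗
sku=M10: ✗
sku=M84: ✗
sku=M27: ✗
sku=M25: ✓ → 257
sku=M94: ✗
umbra_sum = 227 + 166 + 257 = 650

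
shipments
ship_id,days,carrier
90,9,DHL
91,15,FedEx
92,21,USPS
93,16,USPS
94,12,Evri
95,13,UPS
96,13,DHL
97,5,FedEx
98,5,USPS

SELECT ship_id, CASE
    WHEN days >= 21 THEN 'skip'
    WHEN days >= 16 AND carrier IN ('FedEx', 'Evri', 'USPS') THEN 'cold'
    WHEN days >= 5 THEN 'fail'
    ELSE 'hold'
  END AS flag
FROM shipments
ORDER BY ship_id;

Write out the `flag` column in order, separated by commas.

fail, fail, skip, cold, fail, fail, fail, fail, fail

ship_id=90: days >= 5 → fail
ship_id=91: days >= 5 → fail
ship_id=92: days >= 21 → skip
ship_id=93: days >= 16 AND carrier IN ('FedEx', 'Evri', 'USPS') → cold
ship_id=94: days >= 5 → fail
ship_id=95: days >= 5 → fail
ship_id=96: days >= 5 → fail
ship_id=97: days >= 5 → fail
ship_id=98: days >= 5 → fail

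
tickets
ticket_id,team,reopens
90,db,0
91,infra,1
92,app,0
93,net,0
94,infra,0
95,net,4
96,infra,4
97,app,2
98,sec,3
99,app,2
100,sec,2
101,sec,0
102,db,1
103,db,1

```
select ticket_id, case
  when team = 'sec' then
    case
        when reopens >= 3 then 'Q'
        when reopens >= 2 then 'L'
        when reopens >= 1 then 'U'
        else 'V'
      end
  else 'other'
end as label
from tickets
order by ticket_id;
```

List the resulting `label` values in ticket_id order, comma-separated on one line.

other, other, other, other, other, other, other, other, Q, other, L, V, other, other

ticket_id=90: team='db' → outer ELSE → other
ticket_id=91: team='infra' → outer ELSE → other
ticket_id=92: team='app' → outer ELSE → other
ticket_id=93: team='net' → outer ELSE → other
ticket_id=94: team='infra' → outer ELSE → other
ticket_id=95: team='net' → outer ELSE → other
ticket_id=96: team='infra' → outer ELSE → other
ticket_id=97: team='app' → outer ELSE → other
ticket_id=98: team='sec' → inner[reopens >= 3] → Q
ticket_id=99: team='app' → outer ELSE → other
ticket_id=100: team='sec' → inner[reopens >= 2] → L
ticket_id=101: team='sec' → inner[ELSE] → V
ticket_id=102: team='db' → outer ELSE → other
ticket_id=103: team='db' → outer ELSE → other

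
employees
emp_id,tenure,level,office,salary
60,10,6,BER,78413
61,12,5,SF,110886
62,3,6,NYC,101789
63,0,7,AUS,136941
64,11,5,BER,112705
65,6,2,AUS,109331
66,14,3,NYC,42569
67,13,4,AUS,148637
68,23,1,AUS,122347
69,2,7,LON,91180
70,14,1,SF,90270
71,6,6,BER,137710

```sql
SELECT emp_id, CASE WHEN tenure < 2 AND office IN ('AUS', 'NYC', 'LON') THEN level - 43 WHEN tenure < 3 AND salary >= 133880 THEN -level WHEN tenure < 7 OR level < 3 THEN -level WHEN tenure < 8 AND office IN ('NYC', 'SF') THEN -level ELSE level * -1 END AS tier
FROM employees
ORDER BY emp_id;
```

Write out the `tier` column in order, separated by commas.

emp_id=60: ELSE → -6
emp_id=61: ELSE → -5
emp_id=62: tenure < 7 OR level < 3 → -6
emp_id=63: tenure < 2 AND office IN ('AUS', 'NYC', 'LON') → -36
emp_id=64: ELSE → -5
emp_id=65: tenure < 7 OR level < 3 → -2
emp_id=66: ELSE → -3
emp_id=67: ELSE → -4
emp_id=68: tenure < 7 OR level < 3 → -1
emp_id=69: tenure < 7 OR level < 3 → -7
emp_id=70: tenure < 7 OR level < 3 → -1
emp_id=71: tenure < 7 OR level < 3 → -6

-6, -5, -6, -36, -5, -2, -3, -4, -1, -7, -1, -6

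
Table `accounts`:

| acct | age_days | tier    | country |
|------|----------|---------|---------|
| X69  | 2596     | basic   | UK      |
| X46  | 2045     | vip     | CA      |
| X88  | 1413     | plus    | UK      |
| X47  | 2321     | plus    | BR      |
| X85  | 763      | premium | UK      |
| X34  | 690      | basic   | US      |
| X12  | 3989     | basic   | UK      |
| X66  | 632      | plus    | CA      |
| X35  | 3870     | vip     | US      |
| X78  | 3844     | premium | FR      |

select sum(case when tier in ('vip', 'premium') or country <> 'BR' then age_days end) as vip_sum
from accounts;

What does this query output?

acct=X69: ✓ → 2596
acct=X46: ✓ → 2045
acct=X88: ✓ → 1413
acct=X47: ✗
acct=X85: ✓ → 763
acct=X34: ✓ → 690
acct=X12: ✓ → 3989
acct=X66: ✓ → 632
acct=X35: ✓ → 3870
acct=X78: ✓ → 3844
vip_sum = 2596 + 2045 + 1413 + 763 + 690 + 3989 + 632 + 3870 + 3844 = 19842

19842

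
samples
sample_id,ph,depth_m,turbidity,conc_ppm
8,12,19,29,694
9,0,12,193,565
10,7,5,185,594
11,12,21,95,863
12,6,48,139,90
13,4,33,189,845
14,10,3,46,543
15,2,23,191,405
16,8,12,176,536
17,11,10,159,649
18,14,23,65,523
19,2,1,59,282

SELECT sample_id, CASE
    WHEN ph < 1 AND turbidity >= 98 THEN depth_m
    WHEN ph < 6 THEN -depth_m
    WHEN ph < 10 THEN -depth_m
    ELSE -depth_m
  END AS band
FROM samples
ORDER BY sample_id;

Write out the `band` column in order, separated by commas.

-19, 12, -5, -21, -48, -33, -3, -23, -12, -10, -23, -1

sample_id=8: ELSE → -19
sample_id=9: ph < 1 AND turbidity >= 98 → 12
sample_id=10: ph < 10 → -5
sample_id=11: ELSE → -21
sample_id=12: ph < 10 → -48
sample_id=13: ph < 6 → -33
sample_id=14: ELSE → -3
sample_id=15: ph < 6 → -23
sample_id=16: ph < 10 → -12
sample_id=17: ELSE → -10
sample_id=18: ELSE → -23
sample_id=19: ph < 6 → -1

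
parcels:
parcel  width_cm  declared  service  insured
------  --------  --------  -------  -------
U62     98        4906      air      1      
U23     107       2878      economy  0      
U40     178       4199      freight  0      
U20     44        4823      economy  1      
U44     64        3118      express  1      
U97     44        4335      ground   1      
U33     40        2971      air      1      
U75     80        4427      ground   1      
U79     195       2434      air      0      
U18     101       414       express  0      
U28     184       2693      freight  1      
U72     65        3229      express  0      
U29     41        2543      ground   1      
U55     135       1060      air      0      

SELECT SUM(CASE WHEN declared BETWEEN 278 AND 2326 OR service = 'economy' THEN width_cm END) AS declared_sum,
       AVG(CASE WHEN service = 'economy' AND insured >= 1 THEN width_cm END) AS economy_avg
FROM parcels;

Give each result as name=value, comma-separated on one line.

declared_sum=387, economy_avg=44

[declared_sum: declared BETWEEN 278 AND 2326 OR service = 'economy']
parcel=U62: ✗
parcel=U23: ✓ → 107
parcel=U40: ✗
parcel=U20: ✓ → 44
parcel=U44: ✗
parcel=U97: ✗
parcel=U33: ✗
parcel=U75: ✗
parcel=U79: ✗
parcel=U18: ✓ → 101
parcel=U28: ✗
parcel=U72: ✗
parcel=U29: ✗
parcel=U55: ✓ → 135
declared_sum = 107 + 44 + 101 + 135 = 387
—
[economy_avg: service = 'economy' AND insured >= 1]
parcel=U62: ✗
parcel=U23: ✗
parcel=U40: ✗
parcel=U20: ✓ → 44
parcel=U44: ✗
parcel=U97: ✗
parcel=U33: ✗
parcel=U75: ✗
parcel=U79: ✗
parcel=U18: ✗
parcel=U28: ✗
parcel=U72: ✗
parcel=U29: ✗
parcel=U55: ✗
economy_avg = 44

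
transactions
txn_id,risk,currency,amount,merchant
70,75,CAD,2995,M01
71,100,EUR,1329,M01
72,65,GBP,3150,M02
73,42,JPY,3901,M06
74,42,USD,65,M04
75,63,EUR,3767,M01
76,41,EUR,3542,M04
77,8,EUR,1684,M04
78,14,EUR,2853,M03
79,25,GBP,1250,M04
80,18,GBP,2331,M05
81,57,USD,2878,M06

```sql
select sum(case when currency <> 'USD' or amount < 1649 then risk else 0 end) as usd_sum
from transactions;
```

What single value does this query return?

txn_id=70: ✓ → 75
txn_id=71: ✓ → 100
txn_id=72: ✓ → 65
txn_id=73: ✓ → 42
txn_id=74: ✓ → 42
txn_id=75: ✓ → 63
txn_id=76: ✓ → 41
txn_id=77: ✓ → 8
txn_id=78: ✓ → 14
txn_id=79: ✓ → 25
txn_id=80: ✓ → 18
txn_id=81: ✗
usd_sum = 75 + 100 + 65 + 42 + 42 + 63 + 41 + 8 + 14 + 25 + 18 = 493

493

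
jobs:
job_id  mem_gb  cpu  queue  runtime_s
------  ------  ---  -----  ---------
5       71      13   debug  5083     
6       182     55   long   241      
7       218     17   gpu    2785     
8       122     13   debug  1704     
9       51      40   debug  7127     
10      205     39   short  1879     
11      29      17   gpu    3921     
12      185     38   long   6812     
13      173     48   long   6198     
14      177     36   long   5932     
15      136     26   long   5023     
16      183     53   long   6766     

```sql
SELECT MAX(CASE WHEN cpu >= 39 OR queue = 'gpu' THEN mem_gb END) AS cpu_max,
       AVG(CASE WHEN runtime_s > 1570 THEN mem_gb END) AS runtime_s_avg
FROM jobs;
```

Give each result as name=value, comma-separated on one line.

[cpu_max: cpu >= 39 OR queue = 'gpu']
job_id=5: ✗
job_id=6: ✓ → 182
job_id=7: ✓ → 218
job_id=8: ✗
job_id=9: ✓ → 51
job_id=10: ✓ → 205
job_id=11: ✓ → 29
job_id=12: ✗
job_id=13: ✓ → 173
job_id=14: ✗
job_id=15: ✗
job_id=16: ✓ → 183
cpu_max = MAX(182, 218, 51, 205, 29, 173, 183) = 218
—
[runtime_s_avg: runtime_s > 1570]
job_id=5: ✓ → 71
job_id=6: ✗
job_id=7: ✓ → 218
job_id=8: ✓ → 122
job_id=9: ✓ → 51
job_id=10: ✓ → 205
job_id=11: ✓ → 29
job_id=12: ✓ → 185
job_id=13: ✓ → 173
job_id=14: ✓ → 177
job_id=15: ✓ → 136
job_id=16: ✓ → 183
runtime_s_avg = (71 + 218 + 122 + 51 + 205 + 29 + 185 + 173 + 177 + 136 + 183) / 11 = 140.9090909091

cpu_max=218, runtime_s_avg=140.9090909091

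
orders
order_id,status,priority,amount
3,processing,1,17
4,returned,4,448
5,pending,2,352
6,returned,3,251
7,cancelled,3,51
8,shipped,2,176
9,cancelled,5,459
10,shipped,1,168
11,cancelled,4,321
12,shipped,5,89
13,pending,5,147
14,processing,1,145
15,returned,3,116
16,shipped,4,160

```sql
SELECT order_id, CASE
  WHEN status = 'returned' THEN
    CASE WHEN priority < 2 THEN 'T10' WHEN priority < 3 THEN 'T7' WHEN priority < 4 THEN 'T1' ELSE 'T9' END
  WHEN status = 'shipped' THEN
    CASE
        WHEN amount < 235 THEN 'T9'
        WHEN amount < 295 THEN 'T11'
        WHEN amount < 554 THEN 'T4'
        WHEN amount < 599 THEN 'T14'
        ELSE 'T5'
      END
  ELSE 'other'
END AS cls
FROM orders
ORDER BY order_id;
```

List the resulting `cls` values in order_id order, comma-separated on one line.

order_id=3: status='processing' → outer ELSE → other
order_id=4: status='returned' → inner[ELSE] → T9
order_id=5: status='pending' → outer ELSE → other
order_id=6: status='returned' → inner[priority < 4] → T1
order_id=7: status='cancelled' → outer ELSE → other
order_id=8: status='shipped' → inner[amount < 235] → T9
order_id=9: status='cancelled' → outer ELSE → other
order_id=10: status='shipped' → inner[amount < 235] → T9
order_id=11: status='cancelled' → outer ELSE → other
order_id=12: status='shipped' → inner[amount < 235] → T9
order_id=13: status='pending' → outer ELSE → other
order_id=14: status='processing' → outer ELSE → other
order_id=15: status='returned' → inner[priority < 4] → T1
order_id=16: status='shipped' → inner[amount < 235] → T9

other, T9, other, T1, other, T9, other, T9, other, T9, other, other, T1, T9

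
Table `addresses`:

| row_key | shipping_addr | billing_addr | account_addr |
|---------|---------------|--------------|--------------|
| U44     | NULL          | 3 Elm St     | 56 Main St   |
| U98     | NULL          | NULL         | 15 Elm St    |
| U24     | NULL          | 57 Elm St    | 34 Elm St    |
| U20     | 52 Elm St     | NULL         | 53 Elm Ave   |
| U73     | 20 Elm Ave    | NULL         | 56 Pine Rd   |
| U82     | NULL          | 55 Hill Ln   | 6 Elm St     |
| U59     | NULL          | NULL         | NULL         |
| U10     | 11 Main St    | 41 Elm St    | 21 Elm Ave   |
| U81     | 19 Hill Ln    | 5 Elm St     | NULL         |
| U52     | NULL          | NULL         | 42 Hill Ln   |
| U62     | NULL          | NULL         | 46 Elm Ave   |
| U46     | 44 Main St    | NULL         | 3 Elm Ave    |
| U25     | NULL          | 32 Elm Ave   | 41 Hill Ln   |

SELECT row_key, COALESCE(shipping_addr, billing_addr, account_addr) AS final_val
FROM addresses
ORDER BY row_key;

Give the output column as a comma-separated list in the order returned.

11 Main St, 52 Elm St, 57 Elm St, 32 Elm Ave, 3 Elm St, 44 Main St, 42 Hill Ln, NULL, 46 Elm Ave, 20 Elm Ave, 19 Hill Ln, 55 Hill Ln, 15 Elm St

row_key=U10: shipping_addr=11 Main St → 11 Main St
row_key=U20: shipping_addr=52 Elm St → 52 Elm St
row_key=U24: shipping_addr=NULL, billing_addr=57 Elm St → 57 Elm St
row_key=U25: shipping_addr=NULL, billing_addr=32 Elm Ave → 32 Elm Ave
row_key=U44: shipping_addr=NULL, billing_addr=3 Elm St → 3 Elm St
row_key=U46: shipping_addr=44 Main St → 44 Main St
row_key=U52: shipping_addr=NULL, billing_addr=NULL, account_addr=42 Hill Ln → 42 Hill Ln
row_key=U59: shipping_addr=NULL, billing_addr=NULL, account_addr=NULL (all NULL) → NULL
row_key=U62: shipping_addr=NULL, billing_addr=NULL, account_addr=46 Elm Ave → 46 Elm Ave
row_key=U73: shipping_addr=20 Elm Ave → 20 Elm Ave
row_key=U81: shipping_addr=19 Hill Ln → 19 Hill Ln
row_key=U82: shipping_addr=NULL, billing_addr=55 Hill Ln → 55 Hill Ln
row_key=U98: shipping_addr=NULL, billing_addr=NULL, account_addr=15 Elm St → 15 Elm St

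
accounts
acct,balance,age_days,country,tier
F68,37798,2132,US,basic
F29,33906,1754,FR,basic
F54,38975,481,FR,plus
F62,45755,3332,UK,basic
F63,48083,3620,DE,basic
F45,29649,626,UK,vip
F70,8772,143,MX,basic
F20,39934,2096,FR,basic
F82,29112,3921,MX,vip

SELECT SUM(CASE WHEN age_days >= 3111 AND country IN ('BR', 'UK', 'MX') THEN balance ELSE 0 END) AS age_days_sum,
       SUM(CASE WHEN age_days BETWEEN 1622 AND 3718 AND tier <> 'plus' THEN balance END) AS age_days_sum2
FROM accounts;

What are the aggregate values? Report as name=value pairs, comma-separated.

[age_days_sum: age_days >= 3111 AND country IN ('BR', 'UK', 'MX')]
acct=F68: ✗
acct=F29: ✗
acct=F54: ✗
acct=F62: ✓ → 45755
acct=F63: ✗
acct=F45: ✗
acct=F70: ✗
acct=F20: ✗
acct=F82: ✓ → 29112
age_days_sum = 45755 + 29112 = 74867
—
[age_days_sum2: age_days BETWEEN 1622 AND 3718 AND tier <> 'plus']
acct=F68: ✓ → 37798
acct=F29: ✓ → 33906
acct=F54: ✗
acct=F62: ✓ → 45755
acct=F63: ✓ → 48083
acct=F45: ✗
acct=F70: ✗
acct=F20: ✓ → 39934
acct=F82: ✗
age_days_sum2 = 37798 + 33906 + 45755 + 48083 + 39934 = 205476

age_days_sum=74867, age_days_sum2=205476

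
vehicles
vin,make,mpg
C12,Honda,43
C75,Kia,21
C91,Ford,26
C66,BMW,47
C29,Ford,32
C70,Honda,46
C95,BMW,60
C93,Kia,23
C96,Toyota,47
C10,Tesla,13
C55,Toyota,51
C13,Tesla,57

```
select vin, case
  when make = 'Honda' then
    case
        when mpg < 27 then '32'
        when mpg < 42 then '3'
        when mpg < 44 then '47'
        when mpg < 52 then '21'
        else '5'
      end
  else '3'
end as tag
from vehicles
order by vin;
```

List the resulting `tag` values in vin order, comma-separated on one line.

vin=C10: make='Tesla' → outer ELSE → 3
vin=C12: make='Honda' → inner[mpg < 44] → 47
vin=C13: make='Tesla' → outer ELSE → 3
vin=C29: make='Ford' → outer ELSE → 3
vin=C55: make='Toyota' → outer ELSE → 3
vin=C66: make='BMW' → outer ELSE → 3
vin=C70: make='Honda' → inner[mpg < 52] → 21
vin=C75: make='Kia' → outer ELSE → 3
vin=C91: make='Ford' → outer ELSE → 3
vin=C93: make='Kia' → outer ELSE → 3
vin=C95: make='BMW' → outer ELSE → 3
vin=C96: make='Toyota' → outer ELSE → 3

3, 47, 3, 3, 3, 3, 21, 3, 3, 3, 3, 3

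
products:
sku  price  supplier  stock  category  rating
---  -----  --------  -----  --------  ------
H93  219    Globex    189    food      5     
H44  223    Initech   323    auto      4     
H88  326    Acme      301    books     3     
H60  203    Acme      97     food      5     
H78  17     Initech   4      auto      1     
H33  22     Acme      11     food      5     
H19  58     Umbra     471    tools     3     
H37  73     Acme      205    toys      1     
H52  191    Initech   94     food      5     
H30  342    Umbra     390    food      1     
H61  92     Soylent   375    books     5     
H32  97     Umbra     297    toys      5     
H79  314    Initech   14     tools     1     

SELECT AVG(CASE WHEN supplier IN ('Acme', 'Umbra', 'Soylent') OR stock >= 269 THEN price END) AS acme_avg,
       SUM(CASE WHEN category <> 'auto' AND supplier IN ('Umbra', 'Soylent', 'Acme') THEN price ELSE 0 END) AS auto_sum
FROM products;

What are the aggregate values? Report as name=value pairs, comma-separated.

[acme_avg: supplier IN ('Acme', 'Umbra', 'Soylent') OR stock >= 269]
sku=H93: ✗
sku=H44: ✓ → 223
sku=H88: ✓ → 326
sku=H60: ✓ → 203
sku=H78: ✗
sku=H33: ✓ → 22
sku=H19: ✓ → 58
sku=H37: ✓ → 73
sku=H52: ✗
sku=H30: ✓ → 342
sku=H61: ✓ → 92
sku=H32: ✓ → 97
sku=H79: ✗
acme_avg = (223 + 326 + 203 + 22 + 58 + 73 + 342 + 92 + 97) / 9 = 159.5555555556
—
[auto_sum: category <> 'auto' AND supplier IN ('Umbra', 'Soylent', 'Acme')]
sku=H93: ✗
sku=H44: ✗
sku=H88: ✓ → 326
sku=H60: ✓ → 203
sku=H78: ✗
sku=H33: ✓ → 22
sku=H19: ✓ → 58
sku=H37: ✓ → 73
sku=H52: ✗
sku=H30: ✓ → 342
sku=H61: ✓ → 92
sku=H32: ✓ → 97
sku=H79: ✗
auto_sum = 326 + 203 + 22 + 58 + 73 + 342 + 92 + 97 = 1213

acme_avg=159.5555555556, auto_sum=1213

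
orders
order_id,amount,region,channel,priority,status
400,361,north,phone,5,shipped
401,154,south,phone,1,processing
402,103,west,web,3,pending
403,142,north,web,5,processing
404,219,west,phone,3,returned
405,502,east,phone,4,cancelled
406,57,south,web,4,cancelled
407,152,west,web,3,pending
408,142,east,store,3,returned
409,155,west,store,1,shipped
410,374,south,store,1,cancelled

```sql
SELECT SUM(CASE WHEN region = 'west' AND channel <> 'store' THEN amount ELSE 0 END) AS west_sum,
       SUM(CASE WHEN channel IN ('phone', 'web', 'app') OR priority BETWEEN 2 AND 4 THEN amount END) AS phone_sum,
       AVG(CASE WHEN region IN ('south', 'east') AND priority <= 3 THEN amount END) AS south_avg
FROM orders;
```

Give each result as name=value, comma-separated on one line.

[west_sum: region = 'west' AND channel <> 'store']
order_id=400: ✗
order_id=401: ✗
order_id=402: ✓ → 103
order_id=403: ✗
order_id=404: ✓ → 219
order_id=405: ✗
order_id=406: ✗
order_id=407: ✓ → 152
order_id=408: ✗
order_id=409: ✗
order_id=410: ✗
west_sum = 103 + 219 + 152 = 474
—
[phone_sum: channel IN ('phone', 'web', 'app') OR priority BETWEEN 2 AND 4]
order_id=400: ✓ → 361
order_id=401: ✓ → 154
order_id=402: ✓ → 103
order_id=403: ✓ → 142
order_id=404: ✓ → 219
order_id=405: ✓ → 502
order_id=406: ✓ → 57
order_id=407: ✓ → 152
order_id=408: ✓ → 142
order_id=409: ✗
order_id=410: ✗
phone_sum = 361 + 154 + 103 + 142 + 219 + 502 + 57 + 152 + 142 = 1832
—
[south_avg: region IN ('south', 'east') AND priority <= 3]
order_id=400: ✗
order_id=401: ✓ → 154
order_id=402: ✗
order_id=403: ✗
order_id=404: ✗
order_id=405: ✗
order_id=406: ✗
order_id=407: ✗
order_id=408: ✓ → 142
order_id=409: ✗
order_id=410: ✓ → 374
south_avg = (154 + 142 + 374) / 3 = 223.3333333333

west_sum=474, phone_sum=1832, south_avg=223.3333333333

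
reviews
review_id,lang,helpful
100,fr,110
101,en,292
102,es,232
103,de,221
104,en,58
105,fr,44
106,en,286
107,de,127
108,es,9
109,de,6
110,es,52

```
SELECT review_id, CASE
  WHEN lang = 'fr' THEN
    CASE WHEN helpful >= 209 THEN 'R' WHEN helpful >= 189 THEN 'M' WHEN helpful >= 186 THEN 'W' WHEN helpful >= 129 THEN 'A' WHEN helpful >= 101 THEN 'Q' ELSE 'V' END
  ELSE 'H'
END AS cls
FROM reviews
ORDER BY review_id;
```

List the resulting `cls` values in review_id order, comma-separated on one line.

Q, H, H, H, H, V, H, H, H, H, H

review_id=100: lang='fr' → inner[helpful >= 101] → Q
review_id=101: lang='en' → outer ELSE → H
review_id=102: lang='es' → outer ELSE → H
review_id=103: lang='de' → outer ELSE → H
review_id=104: lang='en' → outer ELSE → H
review_id=105: lang='fr' → inner[ELSE] → V
review_id=106: lang='en' → outer ELSE → H
review_id=107: lang='de' → outer ELSE → H
review_id=108: lang='es' → outer ELSE → H
review_id=109: lang='de' → outer ELSE → H
review_id=110: lang='es' → outer ELSE → H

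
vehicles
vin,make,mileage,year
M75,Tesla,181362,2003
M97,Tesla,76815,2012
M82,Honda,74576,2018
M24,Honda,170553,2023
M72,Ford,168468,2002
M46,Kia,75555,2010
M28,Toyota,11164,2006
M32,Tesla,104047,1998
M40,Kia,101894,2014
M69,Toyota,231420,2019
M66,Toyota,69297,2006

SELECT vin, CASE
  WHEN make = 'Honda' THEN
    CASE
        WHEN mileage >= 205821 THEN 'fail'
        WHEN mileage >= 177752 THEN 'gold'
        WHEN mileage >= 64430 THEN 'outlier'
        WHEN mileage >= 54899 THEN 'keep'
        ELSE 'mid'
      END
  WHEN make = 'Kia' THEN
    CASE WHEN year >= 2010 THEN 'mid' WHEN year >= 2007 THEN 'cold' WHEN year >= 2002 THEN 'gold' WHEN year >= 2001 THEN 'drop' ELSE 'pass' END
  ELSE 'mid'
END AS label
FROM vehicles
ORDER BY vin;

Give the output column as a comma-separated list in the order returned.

vin=M24: make='Honda' → inner[mileage >= 64430] → outlier
vin=M28: make='Toyota' → outer ELSE → mid
vin=M32: make='Tesla' → outer ELSE → mid
vin=M40: make='Kia' → inner[year >= 2010] → mid
vin=M46: make='Kia' → inner[year >= 2010] → mid
vin=M66: make='Toyota' → outer ELSE → mid
vin=M69: make='Toyota' → outer ELSE → mid
vin=M72: make='Ford' → outer ELSE → mid
vin=M75: make='Tesla' → outer ELSE → mid
vin=M82: make='Honda' → inner[mileage >= 64430] → outlier
vin=M97: make='Tesla' → outer ELSE → mid

outlier, mid, mid, mid, mid, mid, mid, mid, mid, outlier, mid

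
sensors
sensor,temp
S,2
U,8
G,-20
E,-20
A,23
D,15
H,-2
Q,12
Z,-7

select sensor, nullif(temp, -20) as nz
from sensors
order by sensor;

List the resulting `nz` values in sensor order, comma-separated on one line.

23, 15, NULL, NULL, -2, 12, 2, 8, -7

sensor=A: temp=23 vs -20: differ → 23
sensor=D: temp=15 vs -20: differ → 15
sensor=E: temp=-20 vs -20: equal → NULL
sensor=G: temp=-20 vs -20: equal → NULL
sensor=H: temp=-2 vs -20: differ → -2
sensor=Q: temp=12 vs -20: differ → 12
sensor=S: temp=2 vs -20: differ → 2
sensor=U: temp=8 vs -20: differ → 8
sensor=Z: temp=-7 vs -20: differ → -7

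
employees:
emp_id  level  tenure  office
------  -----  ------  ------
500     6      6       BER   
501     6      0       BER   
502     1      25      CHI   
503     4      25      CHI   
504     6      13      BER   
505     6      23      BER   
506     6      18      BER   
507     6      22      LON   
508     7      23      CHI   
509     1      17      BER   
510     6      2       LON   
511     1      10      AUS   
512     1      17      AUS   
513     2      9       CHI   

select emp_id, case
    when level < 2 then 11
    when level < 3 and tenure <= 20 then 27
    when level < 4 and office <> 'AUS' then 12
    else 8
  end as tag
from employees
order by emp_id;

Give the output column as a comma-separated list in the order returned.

8, 8, 11, 8, 8, 8, 8, 8, 8, 11, 8, 11, 11, 27

emp_id=500: ELSE → 8
emp_id=501: ELSE → 8
emp_id=502: level < 2 → 11
emp_id=503: ELSE → 8
emp_id=504: ELSE → 8
emp_id=505: ELSE → 8
emp_id=506: ELSE → 8
emp_id=507: ELSE → 8
emp_id=508: ELSE → 8
emp_id=509: level < 2 → 11
emp_id=510: ELSE → 8
emp_id=511: level < 2 → 11
emp_id=512: level < 2 → 11
emp_id=513: level < 3 and tenure <= 20 → 27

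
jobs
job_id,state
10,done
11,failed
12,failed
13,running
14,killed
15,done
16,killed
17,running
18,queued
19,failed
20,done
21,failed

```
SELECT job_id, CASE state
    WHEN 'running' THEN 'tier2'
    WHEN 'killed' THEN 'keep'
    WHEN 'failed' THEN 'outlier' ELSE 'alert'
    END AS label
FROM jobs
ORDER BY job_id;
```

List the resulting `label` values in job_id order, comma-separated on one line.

alert, outlier, outlier, tier2, keep, alert, keep, tier2, alert, outlier, alert, outlier

job_id=10: ELSE → alert
job_id=11: state='failed' → outlier
job_id=12: state='failed' → outlier
job_id=13: state='running' → tier2
job_id=14: state='killed' → keep
job_id=15: ELSE → alert
job_id=16: state='killed' → keep
job_id=17: state='running' → tier2
job_id=18: ELSE → alert
job_id=19: state='failed' → outlier
job_id=20: ELSE → alert
job_id=21: state='failed' → outlier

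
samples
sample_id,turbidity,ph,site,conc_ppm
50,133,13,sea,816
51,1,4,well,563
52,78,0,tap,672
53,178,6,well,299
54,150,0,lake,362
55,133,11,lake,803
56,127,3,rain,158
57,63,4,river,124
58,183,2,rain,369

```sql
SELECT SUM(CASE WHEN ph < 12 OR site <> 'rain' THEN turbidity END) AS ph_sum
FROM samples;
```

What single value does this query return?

1046

sample_id=50: ✓ → 133
sample_id=51: ✓ → 1
sample_id=52: ✓ → 78
sample_id=53: ✓ → 178
sample_id=54: ✓ → 150
sample_id=55: ✓ → 133
sample_id=56: ✓ → 127
sample_id=57: ✓ → 63
sample_id=58: ✓ → 183
ph_sum = 133 + 1 + 78 + 178 + 150 + 133 + 127 + 63 + 183 = 1046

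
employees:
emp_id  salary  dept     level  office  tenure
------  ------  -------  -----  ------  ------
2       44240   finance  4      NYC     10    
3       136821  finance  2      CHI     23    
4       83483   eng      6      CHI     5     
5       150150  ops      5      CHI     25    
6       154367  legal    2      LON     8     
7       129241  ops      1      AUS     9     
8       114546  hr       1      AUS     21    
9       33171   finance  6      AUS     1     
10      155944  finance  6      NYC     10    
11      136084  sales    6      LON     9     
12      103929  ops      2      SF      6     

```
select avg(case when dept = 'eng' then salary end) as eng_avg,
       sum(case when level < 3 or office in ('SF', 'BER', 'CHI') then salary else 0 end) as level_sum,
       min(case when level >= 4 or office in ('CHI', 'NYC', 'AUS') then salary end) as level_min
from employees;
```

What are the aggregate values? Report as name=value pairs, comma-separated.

eng_avg=83483, level_sum=872537, level_min=33171

[eng_avg: dept = 'eng']
emp_id=2: ✗
emp_id=3: ✗
emp_id=4: ✓ → 83483
emp_id=5: ✗
emp_id=6: ✗
emp_id=7: ✗
emp_id=8: ✗
emp_id=9: ✗
emp_id=10: ✗
emp_id=11: ✗
emp_id=12: ✗
eng_avg = 83483
—
[level_sum: level < 3 or office in ('SF', 'BER', 'CHI')]
emp_id=2: ✗
emp_id=3: ✓ → 136821
emp_id=4: ✓ → 83483
emp_id=5: ✓ → 150150
emp_id=6: ✓ → 154367
emp_id=7: ✓ → 129241
emp_id=8: ✓ → 114546
emp_id=9: ✗
emp_id=10: ✗
emp_id=11: ✗
emp_id=12: ✓ → 103929
level_sum = 136821 + 83483 + 150150 + 154367 + 129241 + 114546 + 103929 = 872537
—
[level_min: level >= 4 or office in ('CHI', 'NYC', 'AUS')]
emp_id=2: ✓ → 44240
emp_id=3: ✓ → 136821
emp_id=4: ✓ → 83483
emp_id=5: ✓ → 150150
emp_id=6: ✗
emp_id=7: ✓ → 129241
emp_id=8: ✓ → 114546
emp_id=9: ✓ → 33171
emp_id=10: ✓ → 155944
emp_id=11: ✓ → 136084
emp_id=12: ✗
level_min = MIN(44240, 136821, 83483, 150150, 129241, 114546, 33171, 155944, 136084) = 33171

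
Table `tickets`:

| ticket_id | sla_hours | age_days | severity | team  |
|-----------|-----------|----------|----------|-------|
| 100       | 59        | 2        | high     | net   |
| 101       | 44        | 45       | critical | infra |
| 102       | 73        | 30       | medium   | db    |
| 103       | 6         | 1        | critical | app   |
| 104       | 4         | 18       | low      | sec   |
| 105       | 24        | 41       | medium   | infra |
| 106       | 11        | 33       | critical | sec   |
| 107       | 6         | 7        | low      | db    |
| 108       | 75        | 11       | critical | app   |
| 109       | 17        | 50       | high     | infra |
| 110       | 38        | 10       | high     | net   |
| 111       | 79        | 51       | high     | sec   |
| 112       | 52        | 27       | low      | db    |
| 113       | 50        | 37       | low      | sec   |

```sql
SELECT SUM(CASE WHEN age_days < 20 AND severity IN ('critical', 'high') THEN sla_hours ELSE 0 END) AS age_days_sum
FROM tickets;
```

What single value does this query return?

178

ticket_id=100: ✓ → 59
ticket_id=101: ✗
ticket_id=102: ✗
ticket_id=103: ✓ → 6
ticket_id=104: ✗
ticket_id=105: ✗
ticket_id=106: ✗
ticket_id=107: ✗
ticket_id=108: ✓ → 75
ticket_id=109: ✗
ticket_id=110: ✓ → 38
ticket_id=111: ✗
ticket_id=112: ✗
ticket_id=113: ✗
age_days_sum = 59 + 6 + 75 + 38 = 178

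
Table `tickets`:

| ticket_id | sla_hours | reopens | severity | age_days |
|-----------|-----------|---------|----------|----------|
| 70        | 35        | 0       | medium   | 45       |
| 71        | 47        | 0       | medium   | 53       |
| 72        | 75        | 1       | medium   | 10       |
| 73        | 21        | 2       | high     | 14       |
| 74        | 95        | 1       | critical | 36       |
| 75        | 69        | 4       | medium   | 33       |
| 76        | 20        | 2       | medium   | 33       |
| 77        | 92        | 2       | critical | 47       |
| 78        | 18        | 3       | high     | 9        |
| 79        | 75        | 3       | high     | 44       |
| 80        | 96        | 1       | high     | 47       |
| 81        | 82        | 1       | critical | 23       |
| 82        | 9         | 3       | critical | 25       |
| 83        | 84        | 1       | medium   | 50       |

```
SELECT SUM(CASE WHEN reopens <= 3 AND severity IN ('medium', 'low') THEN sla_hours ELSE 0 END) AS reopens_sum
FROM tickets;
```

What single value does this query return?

ticket_id=70: ✓ → 35
ticket_id=71: ✓ → 47
ticket_id=72: ✓ → 75
ticket_id=73: ✗
ticket_id=74: ✗
ticket_id=75: ✗
ticket_id=76: ✓ → 20
ticket_id=77: ✗
ticket_id=78: ✗
ticket_id=79: ✗
ticket_id=80: ✗
ticket_id=81: ✗
ticket_id=82: ✗
ticket_id=83: ✓ → 84
reopens_sum = 35 + 47 + 75 + 20 + 84 = 261

261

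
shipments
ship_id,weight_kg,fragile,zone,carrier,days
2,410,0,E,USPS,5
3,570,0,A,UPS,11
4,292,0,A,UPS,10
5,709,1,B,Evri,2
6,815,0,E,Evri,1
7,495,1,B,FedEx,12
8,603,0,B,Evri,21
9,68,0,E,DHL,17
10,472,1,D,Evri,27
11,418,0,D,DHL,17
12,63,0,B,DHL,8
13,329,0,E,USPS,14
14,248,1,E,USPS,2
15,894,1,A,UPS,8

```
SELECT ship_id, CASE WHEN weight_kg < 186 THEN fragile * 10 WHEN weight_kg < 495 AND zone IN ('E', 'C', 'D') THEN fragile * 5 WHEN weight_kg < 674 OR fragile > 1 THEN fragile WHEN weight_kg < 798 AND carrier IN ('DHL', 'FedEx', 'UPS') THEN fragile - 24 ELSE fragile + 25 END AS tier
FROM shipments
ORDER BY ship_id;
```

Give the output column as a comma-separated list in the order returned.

0, 0, 0, 26, 25, 1, 0, 0, 5, 0, 0, 0, 5, 26

ship_id=2: weight_kg < 495 AND zone IN ('E', 'C', 'D') → 0
ship_id=3: weight_kg < 674 OR fragile > 1 → 0
ship_id=4: weight_kg < 674 OR fragile > 1 → 0
ship_id=5: ELSE → 26
ship_id=6: ELSE → 25
ship_id=7: weight_kg < 674 OR fragile > 1 → 1
ship_id=8: weight_kg < 674 OR fragile > 1 → 0
ship_id=9: weight_kg < 186 → 0
ship_id=10: weight_kg < 495 AND zone IN ('E', 'C', 'D') → 5
ship_id=11: weight_kg < 495 AND zone IN ('E', 'C', 'D') → 0
ship_id=12: weight_kg < 186 → 0
ship_id=13: weight_kg < 495 AND zone IN ('E', 'C', 'D') → 0
ship_id=14: weight_kg < 495 AND zone IN ('E', 'C', 'D') → 5
ship_id=15: ELSE → 26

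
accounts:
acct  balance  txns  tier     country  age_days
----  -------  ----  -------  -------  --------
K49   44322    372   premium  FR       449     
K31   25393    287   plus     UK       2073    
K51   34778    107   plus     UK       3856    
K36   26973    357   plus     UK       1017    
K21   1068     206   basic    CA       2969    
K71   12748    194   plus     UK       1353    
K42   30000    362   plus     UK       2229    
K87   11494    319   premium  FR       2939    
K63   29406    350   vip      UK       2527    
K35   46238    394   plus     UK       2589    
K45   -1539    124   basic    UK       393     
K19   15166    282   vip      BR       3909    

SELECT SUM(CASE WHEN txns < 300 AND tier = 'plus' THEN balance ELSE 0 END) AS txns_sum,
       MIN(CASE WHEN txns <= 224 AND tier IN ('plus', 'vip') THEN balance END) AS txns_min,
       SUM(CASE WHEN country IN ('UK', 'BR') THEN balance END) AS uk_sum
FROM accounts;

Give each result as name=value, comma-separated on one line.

[txns_sum: txns < 300 AND tier = 'plus']
acct=K49: ✗
acct=K31: ✓ → 25393
acct=K51: ✓ → 34778
acct=K36: ✗
acct=K21: ✗
acct=K71: ✓ → 12748
acct=K42: ✗
acct=K87: ✗
acct=K63: ✗
acct=K35: ✗
acct=K45: ✗
acct=K19: ✗
txns_sum = 25393 + 34778 + 12748 = 72919
—
[txns_min: txns <= 224 AND tier IN ('plus', 'vip')]
acct=K49: ✗
acct=K31: ✗
acct=K51: ✓ → 34778
acct=K36: ✗
acct=K21: ✗
acct=K71: ✓ → 12748
acct=K42: ✗
acct=K87: ✗
acct=K63: ✗
acct=K35: ✗
acct=K45: ✗
acct=K19: ✗
txns_min = MIN(34778, 12748) = 12748
—
[uk_sum: country IN ('UK', 'BR')]
acct=K49: ✗
acct=K31: ✓ → 25393
acct=K51: ✓ → 34778
acct=K36: ✓ → 26973
acct=K21: ✗
acct=K71: ✓ → 12748
acct=K42: ✓ → 30000
acct=K87: ✗
acct=K63: ✓ → 29406
acct=K35: ✓ → 46238
acct=K45: ✓ → -1539
acct=K19: ✓ → 15166
uk_sum = 25393 + 34778 + 26973 + 12748 + 30000 + 29406 + 46238 + -1539 + 15166 = 219163

txns_sum=72919, txns_min=12748, uk_sum=219163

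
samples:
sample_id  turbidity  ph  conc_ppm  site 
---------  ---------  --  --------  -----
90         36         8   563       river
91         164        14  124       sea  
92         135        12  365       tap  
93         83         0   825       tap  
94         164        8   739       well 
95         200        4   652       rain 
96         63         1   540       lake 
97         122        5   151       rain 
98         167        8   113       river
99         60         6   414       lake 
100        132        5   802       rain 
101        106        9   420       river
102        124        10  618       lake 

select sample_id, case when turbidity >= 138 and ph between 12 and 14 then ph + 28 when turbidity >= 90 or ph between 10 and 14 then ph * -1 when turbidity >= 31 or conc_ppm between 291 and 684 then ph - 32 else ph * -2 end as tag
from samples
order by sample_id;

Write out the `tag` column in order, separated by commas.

-24, 42, -12, -32, -8, -4, -31, -5, -8, -26, -5, -9, -10

sample_id=90: turbidity >= 31 or conc_ppm between 291 and 684 → -24
sample_id=91: turbidity >= 138 and ph between 12 and 14 → 42
sample_id=92: turbidity >= 90 or ph between 10 and 14 → -12
sample_id=93: turbidity >= 31 or conc_ppm between 291 and 684 → -32
sample_id=94: turbidity >= 90 or ph between 10 and 14 → -8
sample_id=95: turbidity >= 90 or ph between 10 and 14 → -4
sample_id=96: turbidity >= 31 or conc_ppm between 291 and 684 → -31
sample_id=97: turbidity >= 90 or ph between 10 and 14 → -5
sample_id=98: turbidity >= 90 or ph between 10 and 14 → -8
sample_id=99: turbidity >= 31 or conc_ppm between 291 and 684 → -26
sample_id=100: turbidity >= 90 or ph between 10 and 14 → -5
sample_id=101: turbidity >= 90 or ph between 10 and 14 → -9
sample_id=102: turbidity >= 90 or ph between 10 and 14 → -10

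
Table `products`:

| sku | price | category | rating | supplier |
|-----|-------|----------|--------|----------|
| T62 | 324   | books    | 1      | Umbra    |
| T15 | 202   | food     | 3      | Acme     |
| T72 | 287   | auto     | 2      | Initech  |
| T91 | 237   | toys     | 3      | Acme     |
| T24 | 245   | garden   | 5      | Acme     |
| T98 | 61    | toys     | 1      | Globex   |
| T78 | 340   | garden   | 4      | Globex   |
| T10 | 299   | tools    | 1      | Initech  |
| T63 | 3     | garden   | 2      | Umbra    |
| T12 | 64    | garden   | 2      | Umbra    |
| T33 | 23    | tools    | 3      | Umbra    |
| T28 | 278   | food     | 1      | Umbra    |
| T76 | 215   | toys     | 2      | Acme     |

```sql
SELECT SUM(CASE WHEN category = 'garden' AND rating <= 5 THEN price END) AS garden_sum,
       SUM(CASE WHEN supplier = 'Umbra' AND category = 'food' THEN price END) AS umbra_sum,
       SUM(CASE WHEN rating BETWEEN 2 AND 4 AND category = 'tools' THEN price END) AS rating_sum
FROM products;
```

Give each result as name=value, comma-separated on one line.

[garden_sum: category = 'garden' AND rating <= 5]
sku=T62: ✗
sku=T15: ✗
sku=T72: ✗
sku=T91: ✗
sku=T24: ✓ → 245
sku=T98: ✗
sku=T78: ✓ → 340
sku=T10: ✗
sku=T63: ✓ → 3
sku=T12: ✓ → 64
sku=T33: ✗
sku=T28: ✗
sku=T76: ✗
garden_sum = 245 + 340 + 3 + 64 = 652
—
[umbra_sum: supplier = 'Umbra' AND category = 'food']
sku=T62: ✗
sku=T15: ✗
sku=T72: ✗
sku=T91: ✗
sku=T24: ✗
sku=T98: ✗
sku=T78: ✗
sku=T10: ✗
sku=T63: ✗
sku=T12: ✗
sku=T33: ✗
sku=T28: ✓ → 278
sku=T76: ✗
umbra_sum = 278
—
[rating_sum: rating BETWEEN 2 AND 4 AND category = 'tools']
sku=T62: ✗
sku=T15: ✗
sku=T72: ✗
sku=T91: ✗
sku=T24: ✗
sku=T98: ✗
sku=T78: ✗
sku=T10: ✗
sku=T63: ✗
sku=T12: ✗
sku=T33: ✓ → 23
sku=T28: ✗
sku=T76: ✗
rating_sum = 23

garden_sum=652, umbra_sum=278, rating_sum=23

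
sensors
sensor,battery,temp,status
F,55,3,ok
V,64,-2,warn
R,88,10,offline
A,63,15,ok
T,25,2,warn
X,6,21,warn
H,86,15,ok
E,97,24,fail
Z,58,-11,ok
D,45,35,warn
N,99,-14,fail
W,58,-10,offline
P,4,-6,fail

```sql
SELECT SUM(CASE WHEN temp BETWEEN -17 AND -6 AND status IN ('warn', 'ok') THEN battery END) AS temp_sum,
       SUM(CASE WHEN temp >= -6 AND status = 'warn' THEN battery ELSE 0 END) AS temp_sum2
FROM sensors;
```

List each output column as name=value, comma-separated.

temp_sum=58, temp_sum2=140

[temp_sum: temp BETWEEN -17 AND -6 AND status IN ('warn', 'ok')]
sensor=F: ✗
sensor=V: ✗
sensor=R: ✗
sensor=A: ✗
sensor=T: ✗
sensor=X: ✗
sensor=H: ✗
sensor=E: ✗
sensor=Z: ✓ → 58
sensor=D: ✗
sensor=N: ✗
sensor=W: ✗
sensor=P: ✗
temp_sum = 58
—
[temp_sum2: temp >= -6 AND status = 'warn']
sensor=F: ✗
sensor=V: ✓ → 64
sensor=R: ✗
sensor=A: ✗
sensor=T: ✓ → 25
sensor=X: ✓ → 6
sensor=H: ✗
sensor=E: ✗
sensor=Z: ✗
sensor=D: ✓ → 45
sensor=N: ✗
sensor=W: ✗
sensor=P: ✗
temp_sum2 = 64 + 25 + 6 + 45 = 140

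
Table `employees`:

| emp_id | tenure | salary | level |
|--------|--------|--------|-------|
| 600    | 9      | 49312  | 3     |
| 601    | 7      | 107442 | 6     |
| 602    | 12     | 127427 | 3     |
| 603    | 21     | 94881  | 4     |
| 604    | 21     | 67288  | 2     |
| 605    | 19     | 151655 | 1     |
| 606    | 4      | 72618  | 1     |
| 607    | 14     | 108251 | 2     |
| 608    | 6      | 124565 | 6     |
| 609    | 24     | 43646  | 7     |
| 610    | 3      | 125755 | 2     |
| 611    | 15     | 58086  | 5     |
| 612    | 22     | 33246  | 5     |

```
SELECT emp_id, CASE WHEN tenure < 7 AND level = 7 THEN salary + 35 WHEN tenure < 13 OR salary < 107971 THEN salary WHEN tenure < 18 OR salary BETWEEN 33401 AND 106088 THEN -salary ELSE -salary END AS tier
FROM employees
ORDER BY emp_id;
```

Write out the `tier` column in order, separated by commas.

emp_id=600: tenure < 13 OR salary < 107971 → 49312
emp_id=601: tenure < 13 OR salary < 107971 → 107442
emp_id=602: tenure < 13 OR salary < 107971 → 127427
emp_id=603: tenure < 13 OR salary < 107971 → 94881
emp_id=604: tenure < 13 OR salary < 107971 → 67288
emp_id=605: ELSE → -151655
emp_id=606: tenure < 13 OR salary < 107971 → 72618
emp_id=607: tenure < 18 OR salary BETWEEN 33401 AND 106088 → -108251
emp_id=608: tenure < 13 OR salary < 107971 → 124565
emp_id=609: tenure < 13 OR salary < 107971 → 43646
emp_id=610: tenure < 13 OR salary < 107971 → 125755
emp_id=611: tenure < 13 OR salary < 107971 → 58086
emp_id=612: tenure < 13 OR salary < 107971 → 33246

49312, 107442, 127427, 94881, 67288, -151655, 72618, -108251, 124565, 43646, 125755, 58086, 33246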